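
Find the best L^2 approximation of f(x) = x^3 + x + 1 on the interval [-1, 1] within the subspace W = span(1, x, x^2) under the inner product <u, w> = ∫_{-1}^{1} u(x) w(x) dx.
g(x) = 8*x/5 + 1

The best approximation g ∈ W is the orthogonal projection of f onto W. Writing g = a_0 + a_1 x + a_2 x^2, the coefficients solve the normal equations G · a = b where
  G_{ij} = <φ_i, φ_j> and b_i = <f, φ_i>, with φ_0 = 1, φ_1 = x, φ_2 = x^2.
G =
  [2, 0, 2/3]
  [0, 2/3, 0]
  [2/3, 0, 2/5],
b = (2, 16/15, 2/3).
Solving gives a_0 = 1, a_1 = 8/5, a_2 = 0, so
  g(x) = 8*x/5 + 1.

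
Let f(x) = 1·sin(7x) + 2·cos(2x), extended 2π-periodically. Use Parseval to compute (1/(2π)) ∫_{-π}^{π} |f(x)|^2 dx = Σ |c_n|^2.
Σ |c_n|^2 = 5/2

Expand |f|^2 and use orthogonality of {sin(nx), cos(mx)} on [-π, π]:
  ∫_{-π}^{π} sin(nx)^2 dx = π, ∫ cos(mx)^2 dx = π, and cross terms integrate to 0.
So ∫_{-π}^{π} f(x)^2 dx = 1^2 · π + 2^2 · π = (1 + 4)π.
Divide by 2π: (1 + 4)/2 = 5/2.
By Parseval, this equals Σ |c_n|^2.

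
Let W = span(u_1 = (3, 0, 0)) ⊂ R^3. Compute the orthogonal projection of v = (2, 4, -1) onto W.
proj_W(v) = (2, 0, 0)

Set up U = [u_1 | ... | u_1] ∈ R^(3×1). The projector onto W = col(U) is P = U (U^T U)^(-1) U^T.
Compute U^T U =
  [9],
and U^T v = (6).
Solve U^T U · c = U^T v for the coefficients: c = (2/3). The projection is proj_W(v) = U c.
Check: (v - proj_W(v)) · u_1 = 0  (should be 0).
Result: proj_W(v) = (2, 0, 0).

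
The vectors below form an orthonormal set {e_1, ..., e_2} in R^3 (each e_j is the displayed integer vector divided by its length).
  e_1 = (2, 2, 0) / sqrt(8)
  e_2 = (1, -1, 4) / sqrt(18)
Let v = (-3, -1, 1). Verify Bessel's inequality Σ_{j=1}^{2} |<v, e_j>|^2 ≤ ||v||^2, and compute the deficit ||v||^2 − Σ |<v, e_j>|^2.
Σ |<v, e_j>|^2 = 74/9; ||v||^2 = 11; deficit = 25/9

Write each e_j = u_j / sqrt(<u_j, u_j>) where u_j is the displayed integer vector. Then <v, e_j> = <v, u_j> / sqrt(<u_j, u_j>), so |<v, e_j>|^2 = <v, u_j>^2 / <u_j, u_j>.
Coefficients: <v, e_1> = -8/sqrt(8), <v, e_2> = 2/sqrt(18).
Square and sum: Σ |<v, e_j>|^2 = 74/9.
Compute ||v||^2 = v·v = 11.
Deficit = 11 − 74/9 = 25/9 ≥ 0, confirming Bessel's inequality. (The deficit equals ||v − Σ <v,e_j> e_j||^2, the squared distance from v to span{e_j}.)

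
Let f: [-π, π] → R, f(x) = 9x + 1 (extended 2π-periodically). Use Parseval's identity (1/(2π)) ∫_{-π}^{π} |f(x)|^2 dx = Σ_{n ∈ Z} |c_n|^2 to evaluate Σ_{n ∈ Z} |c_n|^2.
Σ |c_n|^2 = 27π^2 + 1

Expand and integrate term by term over [-π, π]:
  ∫ (9x)^2 dx = 81·(2π^3/3); ∫ 2·9·(1)·x dx = 0 (odd integrand); ∫ 1^2 dx = 1·2π.
So (1/(2π)) ∫_{-π}^{π} (9x + 1)^2 dx = 81π^2/3 + 1 = 27π^2 + 1.
Parseval ⇒ Σ |c_n|^2 = 27π^2 + 1.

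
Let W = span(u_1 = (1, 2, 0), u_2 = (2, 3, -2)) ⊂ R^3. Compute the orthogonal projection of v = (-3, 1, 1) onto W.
proj_W(v) = (-11/21, -5/21, 34/21)

Set up U = [u_1 | ... | u_2] ∈ R^(3×2). The projector onto W = col(U) is P = U (U^T U)^(-1) U^T.
Compute U^T U =
  [5, 8]
  [8, 17],
and U^T v = (-1, -5).
Solve U^T U · c = U^T v for the coefficients: c = (23/21, -17/21). The projection is proj_W(v) = U c.
Check: (v - proj_W(v)) · u_1 = 0  (should be 0).
Check: (v - proj_W(v)) · u_2 = 0  (should be 0).
Result: proj_W(v) = (-11/21, -5/21, 34/21).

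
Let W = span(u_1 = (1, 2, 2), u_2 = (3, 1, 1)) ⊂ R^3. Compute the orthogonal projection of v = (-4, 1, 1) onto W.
proj_W(v) = (-4, 1, 1)

Set up U = [u_1 | ... | u_2] ∈ R^(3×2). The projector onto W = col(U) is P = U (U^T U)^(-1) U^T.
Compute U^T U =
  [9, 7]
  [7, 11],
and U^T v = (0, -10).
Solve U^T U · c = U^T v for the coefficients: c = (7/5, -9/5). The projection is proj_W(v) = U c.
Check: (v - proj_W(v)) · u_1 = 0  (should be 0).
Check: (v - proj_W(v)) · u_2 = 0  (should be 0).
Result: proj_W(v) = (-4, 1, 1).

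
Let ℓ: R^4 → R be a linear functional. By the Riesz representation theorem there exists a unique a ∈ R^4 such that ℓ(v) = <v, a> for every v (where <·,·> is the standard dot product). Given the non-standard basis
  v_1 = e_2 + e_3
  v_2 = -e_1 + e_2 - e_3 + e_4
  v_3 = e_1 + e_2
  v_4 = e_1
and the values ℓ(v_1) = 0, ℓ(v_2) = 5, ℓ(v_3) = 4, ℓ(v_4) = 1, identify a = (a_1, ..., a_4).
a = (1, 3, -3, 0)

Write a = (a_1, ..., a_4) in the standard basis. For each basis vector v_i, ℓ(v_i) = <v_i, a> is a linear equation in the a_j's. Collect the n equations into a matrix system V a = ℓ, where row i of V is v_i (expressed in the standard basis). Since V is invertible (lower-triangular with 1s on the diagonal, up to permutation), solve by back-substitution:
  V =
[[0, 1, 1, 0],
 [-1, 1, -1, 1],
 [1, 1, 0, 0],
 [1, 0, 0, 0]]
  V a = (0, 5, 4, 1)
Solving gives a = (1, 3, -3, 0).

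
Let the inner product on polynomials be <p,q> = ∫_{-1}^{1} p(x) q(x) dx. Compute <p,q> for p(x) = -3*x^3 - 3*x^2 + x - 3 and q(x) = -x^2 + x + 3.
<p,q> = -64/3

Expand the product: p(x)·q(x) = 3*x^5 - 13*x^3 - 5*x^2 - 9.
∫_{-1}^{1} of each monomial x^k gives [2/(k+1) if k even, 0 if k odd]. Integrating term-by-term (or equivalently evaluating the antiderivative F(x) = x^6/2 - 13*x^4/4 - 5*x^3/3 - 9*x at the endpoints):
  F(1) − F(−1) = -161/12 − (95/12) = -64/3.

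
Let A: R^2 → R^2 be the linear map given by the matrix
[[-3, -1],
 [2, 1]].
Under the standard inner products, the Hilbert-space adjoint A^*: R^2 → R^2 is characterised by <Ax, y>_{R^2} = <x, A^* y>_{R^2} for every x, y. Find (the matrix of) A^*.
A^* = A^T =
[[-3, 2],
 [-1, 1]]

For real matrices with standard dot products, the defining identity <Ax, y> = <x, A^* y> gives (Ax)^T y = x^T (A^*) y, i.e. x^T A^T y = x^T (A^*) y. Since this holds for all x, y, we must have A^* = A^T. Therefore
A^* =
[[-3, 2],
 [-1, 1]].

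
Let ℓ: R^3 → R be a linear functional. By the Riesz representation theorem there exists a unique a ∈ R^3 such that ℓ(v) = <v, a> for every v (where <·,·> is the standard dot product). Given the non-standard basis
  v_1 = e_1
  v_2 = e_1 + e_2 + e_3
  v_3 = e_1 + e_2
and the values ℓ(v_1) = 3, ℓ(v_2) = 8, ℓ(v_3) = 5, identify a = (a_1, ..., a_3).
a = (3, 2, 3)

Write a = (a_1, ..., a_3) in the standard basis. For each basis vector v_i, ℓ(v_i) = <v_i, a> is a linear equation in the a_j's. Collect the n equations into a matrix system V a = ℓ, where row i of V is v_i (expressed in the standard basis). Since V is invertible (lower-triangular with 1s on the diagonal, up to permutation), solve by back-substitution:
  V =
[[1, 0, 0],
 [1, 1, 1],
 [1, 1, 0]]
  V a = (3, 8, 5)
Solving gives a = (3, 2, 3).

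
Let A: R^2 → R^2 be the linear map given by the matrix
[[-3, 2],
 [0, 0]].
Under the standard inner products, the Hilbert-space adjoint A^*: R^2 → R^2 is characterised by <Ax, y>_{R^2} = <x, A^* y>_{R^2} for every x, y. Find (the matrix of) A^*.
A^* = A^T =
[[-3, 0],
 [2, 0]]

For real matrices with standard dot products, the defining identity <Ax, y> = <x, A^* y> gives (Ax)^T y = x^T (A^*) y, i.e. x^T A^T y = x^T (A^*) y. Since this holds for all x, y, we must have A^* = A^T. Therefore
A^* =
[[-3, 0],
 [2, 0]].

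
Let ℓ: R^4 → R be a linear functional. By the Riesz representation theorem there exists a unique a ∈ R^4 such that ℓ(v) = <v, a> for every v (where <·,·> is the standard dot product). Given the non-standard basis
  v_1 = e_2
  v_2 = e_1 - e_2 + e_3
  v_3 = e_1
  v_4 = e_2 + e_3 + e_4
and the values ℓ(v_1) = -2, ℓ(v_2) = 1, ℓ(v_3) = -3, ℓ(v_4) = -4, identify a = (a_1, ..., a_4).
a = (-3, -2, 2, -4)

Write a = (a_1, ..., a_4) in the standard basis. For each basis vector v_i, ℓ(v_i) = <v_i, a> is a linear equation in the a_j's. Collect the n equations into a matrix system V a = ℓ, where row i of V is v_i (expressed in the standard basis). Since V is invertible (lower-triangular with 1s on the diagonal, up to permutation), solve by back-substitution:
  V =
[[0, 1, 0, 0],
 [1, -1, 1, 0],
 [1, 0, 0, 0],
 [0, 1, 1, 1]]
  V a = (-2, 1, -3, -4)
Solving gives a = (-3, -2, 2, -4).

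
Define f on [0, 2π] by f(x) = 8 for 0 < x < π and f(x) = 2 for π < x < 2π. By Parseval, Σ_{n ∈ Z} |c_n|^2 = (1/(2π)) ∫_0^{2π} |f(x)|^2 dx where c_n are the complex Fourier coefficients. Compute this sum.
Σ |c_n|^2 = 34

Parseval equates the L^2 energy of f (normalised by 1/(2π)) with the ℓ^2 sum of its Fourier coefficients: (1/(2π)) ∫_0^{2π} |f|^2 = Σ |c_n|^2.
Compute the left side: (1/(2π)) [∫_0^π 8^2 dx + ∫_π^{2π} 2^2 dx] = (1/(2π)) · (64π + 4π) = (64 + 4)/2 = 34.
So Σ_{n ∈ Z} |c_n|^2 = 34.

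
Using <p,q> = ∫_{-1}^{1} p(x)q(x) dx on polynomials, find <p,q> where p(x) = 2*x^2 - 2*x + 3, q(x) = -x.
<p,q> = 4/3

Expand the product: p(x)·q(x) = -2*x^3 + 2*x^2 - 3*x.
∫_{-1}^{1} of each monomial x^k gives [2/(k+1) if k even, 0 if k odd]. Integrating term-by-term (or equivalently evaluating the antiderivative F(x) = -x^4/2 + 2*x^3/3 - 3*x^2/2 at the endpoints):
  F(1) − F(−1) = -4/3 − (-8/3) = 4/3.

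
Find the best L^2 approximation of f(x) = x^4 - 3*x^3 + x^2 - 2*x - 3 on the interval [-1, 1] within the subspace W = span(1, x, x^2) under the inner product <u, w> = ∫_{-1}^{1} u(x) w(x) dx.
g(x) = 13*x^2/7 - 19*x/5 - 108/35

The best approximation g ∈ W is the orthogonal projection of f onto W. Writing g = a_0 + a_1 x + a_2 x^2, the coefficients solve the normal equations G · a = b where
  G_{ij} = <φ_i, φ_j> and b_i = <f, φ_i>, with φ_0 = 1, φ_1 = x, φ_2 = x^2.
G =
  [2, 0, 2/3]
  [0, 2/3, 0]
  [2/3, 0, 2/5],
b = (-74/15, -38/15, -46/35).
Solving gives a_0 = -108/35, a_1 = -19/5, a_2 = 13/7, so
  g(x) = 13*x^2/7 - 19*x/5 - 108/35.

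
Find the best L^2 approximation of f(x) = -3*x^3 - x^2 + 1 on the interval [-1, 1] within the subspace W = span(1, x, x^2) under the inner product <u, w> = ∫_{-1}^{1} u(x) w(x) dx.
g(x) = -x^2 - 9*x/5 + 1

The best approximation g ∈ W is the orthogonal projection of f onto W. Writing g = a_0 + a_1 x + a_2 x^2, the coefficients solve the normal equations G · a = b where
  G_{ij} = <φ_i, φ_j> and b_i = <f, φ_i>, with φ_0 = 1, φ_1 = x, φ_2 = x^2.
G =
  [2, 0, 2/3]
  [0, 2/3, 0]
  [2/3, 0, 2/5],
b = (4/3, -6/5, 4/15).
Solving gives a_0 = 1, a_1 = -9/5, a_2 = -1, so
  g(x) = -x^2 - 9*x/5 + 1.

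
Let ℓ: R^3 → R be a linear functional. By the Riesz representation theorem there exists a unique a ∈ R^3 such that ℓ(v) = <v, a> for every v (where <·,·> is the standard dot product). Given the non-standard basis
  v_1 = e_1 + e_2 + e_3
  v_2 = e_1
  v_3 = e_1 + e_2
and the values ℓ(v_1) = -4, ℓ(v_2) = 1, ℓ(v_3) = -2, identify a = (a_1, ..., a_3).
a = (1, -3, -2)

Write a = (a_1, ..., a_3) in the standard basis. For each basis vector v_i, ℓ(v_i) = <v_i, a> is a linear equation in the a_j's. Collect the n equations into a matrix system V a = ℓ, where row i of V is v_i (expressed in the standard basis). Since V is invertible (lower-triangular with 1s on the diagonal, up to permutation), solve by back-substitution:
  V =
[[1, 1, 1],
 [1, 0, 0],
 [1, 1, 0]]
  V a = (-4, 1, -2)
Solving gives a = (1, -3, -2).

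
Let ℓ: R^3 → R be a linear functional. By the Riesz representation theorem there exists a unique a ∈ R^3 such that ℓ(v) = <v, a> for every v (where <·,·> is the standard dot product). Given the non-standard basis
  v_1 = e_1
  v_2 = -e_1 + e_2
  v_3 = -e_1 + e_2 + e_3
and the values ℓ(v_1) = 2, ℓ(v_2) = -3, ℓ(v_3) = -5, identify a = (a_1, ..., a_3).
a = (2, -1, -2)

Write a = (a_1, ..., a_3) in the standard basis. For each basis vector v_i, ℓ(v_i) = <v_i, a> is a linear equation in the a_j's. Collect the n equations into a matrix system V a = ℓ, where row i of V is v_i (expressed in the standard basis). Since V is invertible (lower-triangular with 1s on the diagonal, up to permutation), solve by back-substitution:
  V =
[[1, 0, 0],
 [-1, 1, 0],
 [-1, 1, 1]]
  V a = (2, -3, -5)
Solving gives a = (2, -1, -2).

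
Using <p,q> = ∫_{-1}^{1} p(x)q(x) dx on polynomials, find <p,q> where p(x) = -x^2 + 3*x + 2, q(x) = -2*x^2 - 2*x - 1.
<p,q> = -46/5

Expand the product: p(x)·q(x) = 2*x^4 - 4*x^3 - 9*x^2 - 7*x - 2.
∫_{-1}^{1} of each monomial x^k gives [2/(k+1) if k even, 0 if k odd]. Integrating term-by-term (or equivalently evaluating the antiderivative F(x) = 2*x^5/5 - x^4 - 3*x^3 - 7*x^2/2 - 2*x at the endpoints):
  F(1) − F(−1) = -91/10 − (1/10) = -46/5.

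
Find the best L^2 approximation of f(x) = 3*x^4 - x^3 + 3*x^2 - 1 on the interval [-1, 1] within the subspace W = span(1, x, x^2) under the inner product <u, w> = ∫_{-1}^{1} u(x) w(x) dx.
g(x) = 39*x^2/7 - 3*x/5 - 44/35

The best approximation g ∈ W is the orthogonal projection of f onto W. Writing g = a_0 + a_1 x + a_2 x^2, the coefficients solve the normal equations G · a = b where
  G_{ij} = <φ_i, φ_j> and b_i = <f, φ_i>, with φ_0 = 1, φ_1 = x, φ_2 = x^2.
G =
  [2, 0, 2/3]
  [0, 2/3, 0]
  [2/3, 0, 2/5],
b = (6/5, -2/5, 146/105).
Solving gives a_0 = -44/35, a_1 = -3/5, a_2 = 39/7, so
  g(x) = 39*x^2/7 - 3*x/5 - 44/35.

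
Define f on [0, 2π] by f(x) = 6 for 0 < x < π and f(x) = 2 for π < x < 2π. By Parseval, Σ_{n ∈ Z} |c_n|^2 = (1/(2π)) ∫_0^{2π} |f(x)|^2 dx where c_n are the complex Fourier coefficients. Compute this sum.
Σ |c_n|^2 = 20

Parseval equates the L^2 energy of f (normalised by 1/(2π)) with the ℓ^2 sum of its Fourier coefficients: (1/(2π)) ∫_0^{2π} |f|^2 = Σ |c_n|^2.
Compute the left side: (1/(2π)) [∫_0^π 6^2 dx + ∫_π^{2π} 2^2 dx] = (1/(2π)) · (36π + 4π) = (36 + 4)/2 = 20.
So Σ_{n ∈ Z} |c_n|^2 = 20.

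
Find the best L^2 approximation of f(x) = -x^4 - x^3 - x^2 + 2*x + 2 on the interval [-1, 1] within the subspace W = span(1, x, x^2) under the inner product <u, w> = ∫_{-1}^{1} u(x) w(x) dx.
g(x) = -13*x^2/7 + 7*x/5 + 73/35

The best approximation g ∈ W is the orthogonal projection of f onto W. Writing g = a_0 + a_1 x + a_2 x^2, the coefficients solve the normal equations G · a = b where
  G_{ij} = <φ_i, φ_j> and b_i = <f, φ_i>, with φ_0 = 1, φ_1 = x, φ_2 = x^2.
G =
  [2, 0, 2/3]
  [0, 2/3, 0]
  [2/3, 0, 2/5],
b = (44/15, 14/15, 68/105).
Solving gives a_0 = 73/35, a_1 = 7/5, a_2 = -13/7, so
  g(x) = -13*x^2/7 + 7*x/5 + 73/35.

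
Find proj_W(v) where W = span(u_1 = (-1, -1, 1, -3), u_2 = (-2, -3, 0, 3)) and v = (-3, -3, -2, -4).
proj_W(v) = (-141/62, -83/31, 91/62, -99/31)

Set up U = [u_1 | ... | u_2] ∈ R^(4×2). The projector onto W = col(U) is P = U (U^T U)^(-1) U^T.
Compute U^T U =
  [12, -4]
  [-4, 22],
and U^T v = (16, 3).
Solve U^T U · c = U^T v for the coefficients: c = (91/62, 25/62). The projection is proj_W(v) = U c.
Check: (v - proj_W(v)) · u_1 = 0  (should be 0).
Check: (v - proj_W(v)) · u_2 = 0  (should be 0).
Result: proj_W(v) = (-141/62, -83/31, 91/62, -99/31).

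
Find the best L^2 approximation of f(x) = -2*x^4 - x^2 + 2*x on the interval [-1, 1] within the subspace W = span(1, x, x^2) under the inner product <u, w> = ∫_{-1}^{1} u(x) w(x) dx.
g(x) = -19*x^2/7 + 2*x + 6/35

The best approximation g ∈ W is the orthogonal projection of f onto W. Writing g = a_0 + a_1 x + a_2 x^2, the coefficients solve the normal equations G · a = b where
  G_{ij} = <φ_i, φ_j> and b_i = <f, φ_i>, with φ_0 = 1, φ_1 = x, φ_2 = x^2.
G =
  [2, 0, 2/3]
  [0, 2/3, 0]
  [2/3, 0, 2/5],
b = (-22/15, 4/3, -34/35).
Solving gives a_0 = 6/35, a_1 = 2, a_2 = -19/7, so
  g(x) = -19*x^2/7 + 2*x + 6/35.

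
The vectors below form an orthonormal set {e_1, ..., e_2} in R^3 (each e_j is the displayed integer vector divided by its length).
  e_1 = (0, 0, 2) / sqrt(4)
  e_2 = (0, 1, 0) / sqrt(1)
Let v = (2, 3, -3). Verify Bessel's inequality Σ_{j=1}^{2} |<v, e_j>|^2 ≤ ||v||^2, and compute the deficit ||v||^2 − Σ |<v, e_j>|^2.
Σ |<v, e_j>|^2 = 18; ||v||^2 = 22; deficit = 4

Write each e_j = u_j / sqrt(<u_j, u_j>) where u_j is the displayed integer vector. Then <v, e_j> = <v, u_j> / sqrt(<u_j, u_j>), so |<v, e_j>|^2 = <v, u_j>^2 / <u_j, u_j>.
Coefficients: <v, e_1> = -6/sqrt(4), <v, e_2> = 3/sqrt(1).
Square and sum: Σ |<v, e_j>|^2 = 18.
Compute ||v||^2 = v·v = 22.
Deficit = 22 − 18 = 4 ≥ 0, confirming Bessel's inequality. (The deficit equals ||v − Σ <v,e_j> e_j||^2, the squared distance from v to span{e_j}.)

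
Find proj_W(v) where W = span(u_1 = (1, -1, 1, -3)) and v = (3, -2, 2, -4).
proj_W(v) = (19/12, -19/12, 19/12, -19/4)

Set up U = [u_1 | ... | u_1] ∈ R^(4×1). The projector onto W = col(U) is P = U (U^T U)^(-1) U^T.
Compute U^T U =
  [12],
and U^T v = (19).
Solve U^T U · c = U^T v for the coefficients: c = (19/12). The projection is proj_W(v) = U c.
Check: (v - proj_W(v)) · u_1 = 0  (should be 0).
Result: proj_W(v) = (19/12, -19/12, 19/12, -19/4).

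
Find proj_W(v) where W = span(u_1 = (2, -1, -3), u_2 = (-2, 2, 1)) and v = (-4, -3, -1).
proj_W(v) = (-2/9, 1/45, 23/45)

Set up U = [u_1 | ... | u_2] ∈ R^(3×2). The projector onto W = col(U) is P = U (U^T U)^(-1) U^T.
Compute U^T U =
  [14, -9]
  [-9, 9],
and U^T v = (-2, 1).
Solve U^T U · c = U^T v for the coefficients: c = (-1/5, -4/45). The projection is proj_W(v) = U c.
Check: (v - proj_W(v)) · u_1 = 0  (should be 0).
Check: (v - proj_W(v)) · u_2 = 0  (should be 0).
Result: proj_W(v) = (-2/9, 1/45, 23/45).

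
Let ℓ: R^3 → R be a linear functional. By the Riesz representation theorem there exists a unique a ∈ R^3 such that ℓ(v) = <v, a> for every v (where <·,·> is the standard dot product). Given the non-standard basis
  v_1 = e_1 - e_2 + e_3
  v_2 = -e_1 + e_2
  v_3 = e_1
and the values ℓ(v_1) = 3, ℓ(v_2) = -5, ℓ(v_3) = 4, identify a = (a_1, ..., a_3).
a = (4, -1, -2)

Write a = (a_1, ..., a_3) in the standard basis. For each basis vector v_i, ℓ(v_i) = <v_i, a> is a linear equation in the a_j's. Collect the n equations into a matrix system V a = ℓ, where row i of V is v_i (expressed in the standard basis). Since V is invertible (lower-triangular with 1s on the diagonal, up to permutation), solve by back-substitution:
  V =
[[1, -1, 1],
 [-1, 1, 0],
 [1, 0, 0]]
  V a = (3, -5, 4)
Solving gives a = (4, -1, -2).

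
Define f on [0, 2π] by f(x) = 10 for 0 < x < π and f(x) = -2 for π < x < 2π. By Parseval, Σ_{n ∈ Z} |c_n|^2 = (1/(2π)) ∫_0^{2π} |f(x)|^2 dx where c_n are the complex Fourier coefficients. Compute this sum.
Σ |c_n|^2 = 52

Parseval equates the L^2 energy of f (normalised by 1/(2π)) with the ℓ^2 sum of its Fourier coefficients: (1/(2π)) ∫_0^{2π} |f|^2 = Σ |c_n|^2.
Compute the left side: (1/(2π)) [∫_0^π 10^2 dx + ∫_π^{2π} (-2)^2 dx] = (1/(2π)) · (100π + 4π) = (100 + 4)/2 = 52.
So Σ_{n ∈ Z} |c_n|^2 = 52.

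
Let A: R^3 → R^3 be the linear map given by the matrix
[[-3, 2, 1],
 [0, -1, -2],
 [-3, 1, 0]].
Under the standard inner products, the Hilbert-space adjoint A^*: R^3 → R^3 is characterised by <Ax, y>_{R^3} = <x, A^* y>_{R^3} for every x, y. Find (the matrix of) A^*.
A^* = A^T =
[[-3, 0, -3],
 [2, -1, 1],
 [1, -2, 0]]

For real matrices with standard dot products, the defining identity <Ax, y> = <x, A^* y> gives (Ax)^T y = x^T (A^*) y, i.e. x^T A^T y = x^T (A^*) y. Since this holds for all x, y, we must have A^* = A^T. Therefore
A^* =
[[-3, 0, -3],
 [2, -1, 1],
 [1, -2, 0]].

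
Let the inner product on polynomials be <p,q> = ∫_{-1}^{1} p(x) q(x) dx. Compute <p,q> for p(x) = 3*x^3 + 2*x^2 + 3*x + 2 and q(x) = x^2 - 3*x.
<p,q> = -112/15

Expand the product: p(x)·q(x) = 3*x^5 - 7*x^4 - 3*x^3 - 7*x^2 - 6*x.
∫_{-1}^{1} of each monomial x^k gives [2/(k+1) if k even, 0 if k odd]. Integrating term-by-term (or equivalently evaluating the antiderivative F(x) = x^6/2 - 7*x^5/5 - 3*x^4/4 - 7*x^3/3 - 3*x^2 at the endpoints):
  F(1) − F(−1) = -419/60 − (29/60) = -112/15.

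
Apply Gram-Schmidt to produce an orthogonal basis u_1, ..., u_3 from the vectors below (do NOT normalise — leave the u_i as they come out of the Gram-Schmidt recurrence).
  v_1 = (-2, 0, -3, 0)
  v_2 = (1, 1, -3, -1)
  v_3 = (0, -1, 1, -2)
Orthogonal basis:
  u_1 = (-2, 0, -3, 0)
  u_2 = (27/13, 1, -18/13, -1)
  u_3 = (-39/107, -102/107, 26/107, -219/107)

Apply the Gram-Schmidt recurrence
  u_1 = v_1
  u_i = v_i − Σ_{j<i} ((v_i · u_j) / (u_j · u_j)) · u_j.

Step by step this gives:
  u_1 = (-2, 0, -3, 0)
  u_2 = (27/13, 1, -18/13, -1)
  u_3 = (-39/107, -102/107, 26/107, -219/107)

Orthogonality check:
  u_2 · u_1 = 0 (should be 0)
  u_3 · u_1 = 0 (should be 0)
  u_3 · u_2 = 0 (should be 0)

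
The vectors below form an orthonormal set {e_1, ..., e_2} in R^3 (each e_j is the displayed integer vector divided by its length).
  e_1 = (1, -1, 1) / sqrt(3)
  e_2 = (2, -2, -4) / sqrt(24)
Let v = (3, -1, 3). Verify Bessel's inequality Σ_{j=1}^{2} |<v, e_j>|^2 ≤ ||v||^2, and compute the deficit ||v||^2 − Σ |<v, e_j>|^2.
Σ |<v, e_j>|^2 = 17; ||v||^2 = 19; deficit = 2

Write each e_j = u_j / sqrt(<u_j, u_j>) where u_j is the displayed integer vector. Then <v, e_j> = <v, u_j> / sqrt(<u_j, u_j>), so |<v, e_j>|^2 = <v, u_j>^2 / <u_j, u_j>.
Coefficients: <v, e_1> = 7/sqrt(3), <v, e_2> = -4/sqrt(24).
Square and sum: Σ |<v, e_j>|^2 = 17.
Compute ||v||^2 = v·v = 19.
Deficit = 19 − 17 = 2 ≥ 0, confirming Bessel's inequality. (The deficit equals ||v − Σ <v,e_j> e_j||^2, the squared distance from v to span{e_j}.)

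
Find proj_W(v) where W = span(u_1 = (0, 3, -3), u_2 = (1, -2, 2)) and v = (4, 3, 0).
proj_W(v) = (4, 3/2, -3/2)

Set up U = [u_1 | ... | u_2] ∈ R^(3×2). The projector onto W = col(U) is P = U (U^T U)^(-1) U^T.
Compute U^T U =
  [18, -12]
  [-12, 9],
and U^T v = (9, -2).
Solve U^T U · c = U^T v for the coefficients: c = (19/6, 4). The projection is proj_W(v) = U c.
Check: (v - proj_W(v)) · u_1 = 0  (should be 0).
Check: (v - proj_W(v)) · u_2 = 0  (should be 0).
Result: proj_W(v) = (4, 3/2, -3/2).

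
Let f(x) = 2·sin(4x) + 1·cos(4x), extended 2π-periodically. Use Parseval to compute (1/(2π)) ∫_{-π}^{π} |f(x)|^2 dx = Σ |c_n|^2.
Σ |c_n|^2 = 5/2

Expand |f|^2 and use orthogonality of {sin(nx), cos(mx)} on [-π, π]:
  ∫_{-π}^{π} sin(nx)^2 dx = π, ∫ cos(mx)^2 dx = π, and cross terms integrate to 0.
So ∫_{-π}^{π} f(x)^2 dx = 2^2 · π + 1^2 · π = (4 + 1)π.
Divide by 2π: (4 + 1)/2 = 5/2.
By Parseval, this equals Σ |c_n|^2.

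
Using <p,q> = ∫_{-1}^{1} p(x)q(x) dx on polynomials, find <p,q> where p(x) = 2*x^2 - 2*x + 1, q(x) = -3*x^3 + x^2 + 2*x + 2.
<p,q> = 118/15

Expand the product: p(x)·q(x) = -6*x^5 + 8*x^4 - x^3 + x^2 - 2*x + 2.
∫_{-1}^{1} of each monomial x^k gives [2/(k+1) if k even, 0 if k odd]. Integrating term-by-term (or equivalently evaluating the antiderivative F(x) = -x^6 + 8*x^5/5 - x^4/4 + x^3/3 - x^2 + 2*x at the endpoints):
  F(1) − F(−1) = 101/60 − (-371/60) = 118/15.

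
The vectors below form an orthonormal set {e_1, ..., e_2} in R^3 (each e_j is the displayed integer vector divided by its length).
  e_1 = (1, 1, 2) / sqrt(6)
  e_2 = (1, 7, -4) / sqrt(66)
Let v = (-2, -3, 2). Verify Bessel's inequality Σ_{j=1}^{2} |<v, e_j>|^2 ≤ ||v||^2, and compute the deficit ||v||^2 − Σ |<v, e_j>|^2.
Σ |<v, e_j>|^2 = 162/11; ||v||^2 = 17; deficit = 25/11

Write each e_j = u_j / sqrt(<u_j, u_j>) where u_j is the displayed integer vector. Then <v, e_j> = <v, u_j> / sqrt(<u_j, u_j>), so |<v, e_j>|^2 = <v, u_j>^2 / <u_j, u_j>.
Coefficients: <v, e_1> = -1/sqrt(6), <v, e_2> = -31/sqrt(66).
Square and sum: Σ |<v, e_j>|^2 = 162/11.
Compute ||v||^2 = v·v = 17.
Deficit = 17 − 162/11 = 25/11 ≥ 0, confirming Bessel's inequality. (The deficit equals ||v − Σ <v,e_j> e_j||^2, the squared distance from v to span{e_j}.)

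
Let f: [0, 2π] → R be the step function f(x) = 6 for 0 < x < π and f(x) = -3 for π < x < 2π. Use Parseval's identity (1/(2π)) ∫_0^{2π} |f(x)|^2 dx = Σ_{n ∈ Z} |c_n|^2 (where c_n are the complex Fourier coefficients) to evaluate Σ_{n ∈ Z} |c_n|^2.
Σ |c_n|^2 = 45/2

Parseval equates the L^2 energy of f (normalised by 1/(2π)) with the ℓ^2 sum of its Fourier coefficients: (1/(2π)) ∫_0^{2π} |f|^2 = Σ |c_n|^2.
Compute the left side: (1/(2π)) [∫_0^π 6^2 dx + ∫_π^{2π} (-3)^2 dx] = (1/(2π)) · (36π + 9π) = (36 + 9)/2 = 45/2.
So Σ_{n ∈ Z} |c_n|^2 = 45/2.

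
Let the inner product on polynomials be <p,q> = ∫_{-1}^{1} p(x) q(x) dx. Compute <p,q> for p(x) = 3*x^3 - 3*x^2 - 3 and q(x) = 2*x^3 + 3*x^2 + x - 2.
<p,q> = 326/35

Expand the product: p(x)·q(x) = 6*x^6 + 3*x^5 - 6*x^4 - 15*x^3 - 3*x^2 - 3*x + 6.
∫_{-1}^{1} of each monomial x^k gives [2/(k+1) if k even, 0 if k odd]. Integrating term-by-term (or equivalently evaluating the antiderivative F(x) = 6*x^7/7 + x^6/2 - 6*x^5/5 - 15*x^4/4 - x^3 - 3*x^2/2 + 6*x at the endpoints):
  F(1) − F(−1) = -13/140 − (-1317/140) = 326/35.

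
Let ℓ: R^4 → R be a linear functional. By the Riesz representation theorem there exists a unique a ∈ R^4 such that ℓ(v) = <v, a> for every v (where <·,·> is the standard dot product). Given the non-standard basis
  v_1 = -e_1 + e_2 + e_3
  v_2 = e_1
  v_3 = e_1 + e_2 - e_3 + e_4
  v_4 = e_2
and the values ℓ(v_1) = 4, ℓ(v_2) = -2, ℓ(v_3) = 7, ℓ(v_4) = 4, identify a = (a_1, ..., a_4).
a = (-2, 4, -2, 3)

Write a = (a_1, ..., a_4) in the standard basis. For each basis vector v_i, ℓ(v_i) = <v_i, a> is a linear equation in the a_j's. Collect the n equations into a matrix system V a = ℓ, where row i of V is v_i (expressed in the standard basis). Since V is invertible (lower-triangular with 1s on the diagonal, up to permutation), solve by back-substitution:
  V =
[[-1, 1, 1, 0],
 [1, 0, 0, 0],
 [1, 1, -1, 1],
 [0, 1, 0, 0]]
  V a = (4, -2, 7, 4)
Solving gives a = (-2, 4, -2, 3).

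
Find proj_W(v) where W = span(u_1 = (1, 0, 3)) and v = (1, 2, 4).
proj_W(v) = (13/10, 0, 39/10)

Set up U = [u_1 | ... | u_1] ∈ R^(3×1). The projector onto W = col(U) is P = U (U^T U)^(-1) U^T.
Compute U^T U =
  [10],
and U^T v = (13).
Solve U^T U · c = U^T v for the coefficients: c = (13/10). The projection is proj_W(v) = U c.
Check: (v - proj_W(v)) · u_1 = 0  (should be 0).
Result: proj_W(v) = (13/10, 0, 39/10).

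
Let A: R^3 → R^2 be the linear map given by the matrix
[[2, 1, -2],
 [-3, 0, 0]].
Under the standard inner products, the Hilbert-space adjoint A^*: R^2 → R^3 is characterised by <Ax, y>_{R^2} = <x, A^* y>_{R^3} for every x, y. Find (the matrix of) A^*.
A^* = A^T =
[[2, -3],
 [1, 0],
 [-2, 0]]

For real matrices with standard dot products, the defining identity <Ax, y> = <x, A^* y> gives (Ax)^T y = x^T (A^*) y, i.e. x^T A^T y = x^T (A^*) y. Since this holds for all x, y, we must have A^* = A^T. Therefore
A^* =
[[2, -3],
 [1, 0],
 [-2, 0]].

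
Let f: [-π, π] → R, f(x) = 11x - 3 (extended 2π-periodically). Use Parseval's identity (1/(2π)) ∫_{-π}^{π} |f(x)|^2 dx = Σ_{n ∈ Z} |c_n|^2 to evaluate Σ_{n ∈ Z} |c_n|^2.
Σ |c_n|^2 = 121π^2/3 + 9

Expand and integrate term by term over [-π, π]:
  ∫ (11x)^2 dx = 121·(2π^3/3); ∫ 2·11·(-3)·x dx = 0 (odd integrand); ∫ (-3)^2 dx = 9·2π.
So (1/(2π)) ∫_{-π}^{π} (11x - 3)^2 dx = 121π^2/3 + 9 = 121π^2/3 + 9.
Parseval ⇒ Σ |c_n|^2 = 121π^2/3 + 9.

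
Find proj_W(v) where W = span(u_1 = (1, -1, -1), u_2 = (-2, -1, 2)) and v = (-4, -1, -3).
proj_W(v) = (-1/2, -1, 1/2)

Set up U = [u_1 | ... | u_2] ∈ R^(3×2). The projector onto W = col(U) is P = U (U^T U)^(-1) U^T.
Compute U^T U =
  [3, -3]
  [-3, 9],
and U^T v = (0, 3).
Solve U^T U · c = U^T v for the coefficients: c = (1/2, 1/2). The projection is proj_W(v) = U c.
Check: (v - proj_W(v)) · u_1 = 0  (should be 0).
Check: (v - proj_W(v)) · u_2 = 0  (should be 0).
Result: proj_W(v) = (-1/2, -1, 1/2).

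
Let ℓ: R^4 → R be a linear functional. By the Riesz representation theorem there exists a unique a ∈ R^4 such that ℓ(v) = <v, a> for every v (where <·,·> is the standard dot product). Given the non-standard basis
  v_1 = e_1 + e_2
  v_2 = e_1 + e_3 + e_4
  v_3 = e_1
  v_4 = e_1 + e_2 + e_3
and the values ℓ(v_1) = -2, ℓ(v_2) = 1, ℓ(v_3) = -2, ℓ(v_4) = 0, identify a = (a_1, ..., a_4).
a = (-2, 0, 2, 1)

Write a = (a_1, ..., a_4) in the standard basis. For each basis vector v_i, ℓ(v_i) = <v_i, a> is a linear equation in the a_j's. Collect the n equations into a matrix system V a = ℓ, where row i of V is v_i (expressed in the standard basis). Since V is invertible (lower-triangular with 1s on the diagonal, up to permutation), solve by back-substitution:
  V =
[[1, 1, 0, 0],
 [1, 0, 1, 1],
 [1, 0, 0, 0],
 [1, 1, 1, 0]]
  V a = (-2, 1, -2, 0)
Solving gives a = (-2, 0, 2, 1).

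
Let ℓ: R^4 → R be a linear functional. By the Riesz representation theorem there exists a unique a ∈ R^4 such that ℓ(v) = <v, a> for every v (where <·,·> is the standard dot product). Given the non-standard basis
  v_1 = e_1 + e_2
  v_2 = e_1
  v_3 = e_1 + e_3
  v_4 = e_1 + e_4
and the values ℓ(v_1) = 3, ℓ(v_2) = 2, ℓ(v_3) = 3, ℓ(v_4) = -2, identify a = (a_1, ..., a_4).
a = (2, 1, 1, -4)

Write a = (a_1, ..., a_4) in the standard basis. For each basis vector v_i, ℓ(v_i) = <v_i, a> is a linear equation in the a_j's. Collect the n equations into a matrix system V a = ℓ, where row i of V is v_i (expressed in the standard basis). Since V is invertible (lower-triangular with 1s on the diagonal, up to permutation), solve by back-substitution:
  V =
[[1, 1, 0, 0],
 [1, 0, 0, 0],
 [1, 0, 1, 0],
 [1, 0, 0, 1]]
  V a = (3, 2, 3, -2)
Solving gives a = (2, 1, 1, -4).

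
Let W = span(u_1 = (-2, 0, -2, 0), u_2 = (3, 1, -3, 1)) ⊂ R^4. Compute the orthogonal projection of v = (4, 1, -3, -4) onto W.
proj_W(v) = (16/5, 9/10, -11/5, 9/10)

Set up U = [u_1 | ... | u_2] ∈ R^(4×2). The projector onto W = col(U) is P = U (U^T U)^(-1) U^T.
Compute U^T U =
  [8, 0]
  [0, 20],
and U^T v = (-2, 18).
Solve U^T U · c = U^T v for the coefficients: c = (-1/4, 9/10). The projection is proj_W(v) = U c.
Check: (v - proj_W(v)) · u_1 = 0  (should be 0).
Check: (v - proj_W(v)) · u_2 = 0  (should be 0).
Result: proj_W(v) = (16/5, 9/10, -11/5, 9/10).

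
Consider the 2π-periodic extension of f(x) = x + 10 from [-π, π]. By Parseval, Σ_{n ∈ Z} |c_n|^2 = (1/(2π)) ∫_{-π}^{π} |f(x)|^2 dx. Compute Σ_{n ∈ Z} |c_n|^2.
Σ |c_n|^2 = π^2/3 + 100

Expand and integrate term by term over [-π, π]:
  ∫ (x)^2 dx = 1·(2π^3/3); ∫ 2·1·(10)·x dx = 0 (odd integrand); ∫ 10^2 dx = 100·2π.
So (1/(2π)) ∫_{-π}^{π} (x + 10)^2 dx = 1π^2/3 + 100 = π^2/3 + 100.
Parseval ⇒ Σ |c_n|^2 = π^2/3 + 100.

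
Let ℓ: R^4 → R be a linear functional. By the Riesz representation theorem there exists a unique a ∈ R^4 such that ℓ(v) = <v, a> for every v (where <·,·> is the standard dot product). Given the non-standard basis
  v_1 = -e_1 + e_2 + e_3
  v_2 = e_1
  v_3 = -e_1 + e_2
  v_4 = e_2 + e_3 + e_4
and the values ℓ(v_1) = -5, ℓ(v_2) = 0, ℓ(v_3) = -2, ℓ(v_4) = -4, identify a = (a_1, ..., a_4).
a = (0, -2, -3, 1)

Write a = (a_1, ..., a_4) in the standard basis. For each basis vector v_i, ℓ(v_i) = <v_i, a> is a linear equation in the a_j's. Collect the n equations into a matrix system V a = ℓ, where row i of V is v_i (expressed in the standard basis). Since V is invertible (lower-triangular with 1s on the diagonal, up to permutation), solve by back-substitution:
  V =
[[-1, 1, 1, 0],
 [1, 0, 0, 0],
 [-1, 1, 0, 0],
 [0, 1, 1, 1]]
  V a = (-5, 0, -2, -4)
Solving gives a = (0, -2, -3, 1).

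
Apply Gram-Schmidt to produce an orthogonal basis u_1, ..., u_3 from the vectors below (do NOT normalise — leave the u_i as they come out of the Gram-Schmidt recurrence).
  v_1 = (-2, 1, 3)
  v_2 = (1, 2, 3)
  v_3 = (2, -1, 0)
Orthogonal basis:
  u_1 = (-2, 1, 3)
  u_2 = (16/7, 19/14, 15/14)
  u_3 = (9/23, -27/23, 15/23)

Apply the Gram-Schmidt recurrence
  u_1 = v_1
  u_i = v_i − Σ_{j<i} ((v_i · u_j) / (u_j · u_j)) · u_j.

Step by step this gives:
  u_1 = (-2, 1, 3)
  u_2 = (16/7, 19/14, 15/14)
  u_3 = (9/23, -27/23, 15/23)

Orthogonality check:
  u_2 · u_1 = 0 (should be 0)
  u_3 · u_1 = 0 (should be 0)
  u_3 · u_2 = 0 (should be 0)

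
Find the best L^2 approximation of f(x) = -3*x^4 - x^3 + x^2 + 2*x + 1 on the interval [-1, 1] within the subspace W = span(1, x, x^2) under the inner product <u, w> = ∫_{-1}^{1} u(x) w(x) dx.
g(x) = -11*x^2/7 + 7*x/5 + 44/35

The best approximation g ∈ W is the orthogonal projection of f onto W. Writing g = a_0 + a_1 x + a_2 x^2, the coefficients solve the normal equations G · a = b where
  G_{ij} = <φ_i, φ_j> and b_i = <f, φ_i>, with φ_0 = 1, φ_1 = x, φ_2 = x^2.
G =
  [2, 0, 2/3]
  [0, 2/3, 0]
  [2/3, 0, 2/5],
b = (22/15, 14/15, 22/105).
Solving gives a_0 = 44/35, a_1 = 7/5, a_2 = -11/7, so
  g(x) = -11*x^2/7 + 7*x/5 + 44/35.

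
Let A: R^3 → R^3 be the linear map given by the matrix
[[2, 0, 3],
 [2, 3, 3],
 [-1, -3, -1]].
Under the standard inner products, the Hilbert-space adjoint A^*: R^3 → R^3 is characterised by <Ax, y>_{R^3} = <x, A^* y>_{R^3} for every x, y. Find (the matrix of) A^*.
A^* = A^T =
[[2, 2, -1],
 [0, 3, -3],
 [3, 3, -1]]

For real matrices with standard dot products, the defining identity <Ax, y> = <x, A^* y> gives (Ax)^T y = x^T (A^*) y, i.e. x^T A^T y = x^T (A^*) y. Since this holds for all x, y, we must have A^* = A^T. Therefore
A^* =
[[2, 2, -1],
 [0, 3, -3],
 [3, 3, -1]].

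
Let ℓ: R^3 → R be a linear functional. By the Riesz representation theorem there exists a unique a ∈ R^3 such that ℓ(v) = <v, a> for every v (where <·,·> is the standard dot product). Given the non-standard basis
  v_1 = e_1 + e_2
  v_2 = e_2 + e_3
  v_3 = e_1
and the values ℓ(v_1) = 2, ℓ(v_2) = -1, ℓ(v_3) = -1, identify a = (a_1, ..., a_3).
a = (-1, 3, -4)

Write a = (a_1, ..., a_3) in the standard basis. For each basis vector v_i, ℓ(v_i) = <v_i, a> is a linear equation in the a_j's. Collect the n equations into a matrix system V a = ℓ, where row i of V is v_i (expressed in the standard basis). Since V is invertible (lower-triangular with 1s on the diagonal, up to permutation), solve by back-substitution:
  V =
[[1, 1, 0],
 [0, 1, 1],
 [1, 0, 0]]
  V a = (2, -1, -1)
Solving gives a = (-1, 3, -4).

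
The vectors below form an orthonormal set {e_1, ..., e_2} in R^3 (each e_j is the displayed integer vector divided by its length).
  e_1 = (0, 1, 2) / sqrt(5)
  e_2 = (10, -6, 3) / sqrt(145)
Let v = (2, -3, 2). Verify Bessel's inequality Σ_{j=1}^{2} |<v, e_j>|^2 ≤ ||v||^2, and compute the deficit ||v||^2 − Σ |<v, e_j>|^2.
Σ |<v, e_j>|^2 = 393/29; ||v||^2 = 17; deficit = 100/29

Write each e_j = u_j / sqrt(<u_j, u_j>) where u_j is the displayed integer vector. Then <v, e_j> = <v, u_j> / sqrt(<u_j, u_j>), so |<v, e_j>|^2 = <v, u_j>^2 / <u_j, u_j>.
Coefficients: <v, e_1> = 1/sqrt(5), <v, e_2> = 44/sqrt(145).
Square and sum: Σ |<v, e_j>|^2 = 393/29.
Compute ||v||^2 = v·v = 17.
Deficit = 17 − 393/29 = 100/29 ≥ 0, confirming Bessel's inequality. (The deficit equals ||v − Σ <v,e_j> e_j||^2, the squared distance from v to span{e_j}.)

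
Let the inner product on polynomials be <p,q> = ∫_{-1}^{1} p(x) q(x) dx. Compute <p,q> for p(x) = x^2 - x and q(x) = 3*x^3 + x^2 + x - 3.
<p,q> = -52/15

Expand the product: p(x)·q(x) = 3*x^5 - 2*x^4 - 4*x^2 + 3*x.
∫_{-1}^{1} of each monomial x^k gives [2/(k+1) if k even, 0 if k odd]. Integrating term-by-term (or equivalently evaluating the antiderivative F(x) = x^6/2 - 2*x^5/5 - 4*x^3/3 + 3*x^2/2 at the endpoints):
  F(1) − F(−1) = 4/15 − (56/15) = -52/15.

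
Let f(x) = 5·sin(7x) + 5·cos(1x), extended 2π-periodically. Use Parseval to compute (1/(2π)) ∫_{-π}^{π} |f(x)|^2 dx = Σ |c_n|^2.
Σ |c_n|^2 = 25

Expand |f|^2 and use orthogonality of {sin(nx), cos(mx)} on [-π, π]:
  ∫_{-π}^{π} sin(nx)^2 dx = π, ∫ cos(mx)^2 dx = π, and cross terms integrate to 0.
So ∫_{-π}^{π} f(x)^2 dx = 5^2 · π + 5^2 · π = (25 + 25)π.
Divide by 2π: (25 + 25)/2 = 25.
By Parseval, this equals Σ |c_n|^2.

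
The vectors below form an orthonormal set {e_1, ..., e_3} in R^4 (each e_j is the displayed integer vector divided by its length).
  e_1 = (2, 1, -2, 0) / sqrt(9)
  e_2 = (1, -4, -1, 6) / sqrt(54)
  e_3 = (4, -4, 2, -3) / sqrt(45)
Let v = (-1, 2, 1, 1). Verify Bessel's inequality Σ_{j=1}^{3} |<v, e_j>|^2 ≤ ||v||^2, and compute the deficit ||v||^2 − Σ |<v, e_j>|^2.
Σ |<v, e_j>|^2 = 607/135; ||v||^2 = 7; deficit = 338/135

Write each e_j = u_j / sqrt(<u_j, u_j>) where u_j is the displayed integer vector. Then <v, e_j> = <v, u_j> / sqrt(<u_j, u_j>), so |<v, e_j>|^2 = <v, u_j>^2 / <u_j, u_j>.
Coefficients: <v, e_1> = -2/sqrt(9), <v, e_2> = -4/sqrt(54), <v, e_3> = -13/sqrt(45).
Square and sum: Σ |<v, e_j>|^2 = 607/135.
Compute ||v||^2 = v·v = 7.
Deficit = 7 − 607/135 = 338/135 ≥ 0, confirming Bessel's inequality. (The deficit equals ||v − Σ <v,e_j> e_j||^2, the squared distance from v to span{e_j}.)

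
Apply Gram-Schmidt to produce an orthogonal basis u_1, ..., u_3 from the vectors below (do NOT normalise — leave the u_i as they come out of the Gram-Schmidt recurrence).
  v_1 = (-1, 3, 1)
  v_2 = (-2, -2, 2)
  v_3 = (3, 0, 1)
Orthogonal basis:
  u_1 = (-1, 3, 1)
  u_2 = (-24/11, -16/11, 24/11)
  u_3 = (2, 0, 2)

Apply the Gram-Schmidt recurrence
  u_1 = v_1
  u_i = v_i − Σ_{j<i} ((v_i · u_j) / (u_j · u_j)) · u_j.

Step by step this gives:
  u_1 = (-1, 3, 1)
  u_2 = (-24/11, -16/11, 24/11)
  u_3 = (2, 0, 2)

Orthogonality check:
  u_2 · u_1 = 0 (should be 0)
  u_3 · u_1 = 0 (should be 0)
  u_3 · u_2 = 0 (should be 0)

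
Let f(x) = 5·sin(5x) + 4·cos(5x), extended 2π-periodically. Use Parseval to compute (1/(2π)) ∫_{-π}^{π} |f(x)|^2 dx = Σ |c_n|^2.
Σ |c_n|^2 = 41/2

Expand |f|^2 and use orthogonality of {sin(nx), cos(mx)} on [-π, π]:
  ∫_{-π}^{π} sin(nx)^2 dx = π, ∫ cos(mx)^2 dx = π, and cross terms integrate to 0.
So ∫_{-π}^{π} f(x)^2 dx = 5^2 · π + 4^2 · π = (25 + 16)π.
Divide by 2π: (25 + 16)/2 = 41/2.
By Parseval, this equals Σ |c_n|^2.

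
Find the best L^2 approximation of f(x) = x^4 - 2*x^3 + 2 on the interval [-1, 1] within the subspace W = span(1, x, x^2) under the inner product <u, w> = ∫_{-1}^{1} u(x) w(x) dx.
g(x) = 6*x^2/7 - 6*x/5 + 67/35

The best approximation g ∈ W is the orthogonal projection of f onto W. Writing g = a_0 + a_1 x + a_2 x^2, the coefficients solve the normal equations G · a = b where
  G_{ij} = <φ_i, φ_j> and b_i = <f, φ_i>, with φ_0 = 1, φ_1 = x, φ_2 = x^2.
G =
  [2, 0, 2/3]
  [0, 2/3, 0]
  [2/3, 0, 2/5],
b = (22/5, -4/5, 34/21).
Solving gives a_0 = 67/35, a_1 = -6/5, a_2 = 6/7, so
  g(x) = 6*x^2/7 - 6*x/5 + 67/35.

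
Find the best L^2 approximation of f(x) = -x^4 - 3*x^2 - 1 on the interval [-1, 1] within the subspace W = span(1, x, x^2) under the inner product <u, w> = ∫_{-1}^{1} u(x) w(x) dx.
g(x) = -27*x^2/7 - 32/35

The best approximation g ∈ W is the orthogonal projection of f onto W. Writing g = a_0 + a_1 x + a_2 x^2, the coefficients solve the normal equations G · a = b where
  G_{ij} = <φ_i, φ_j> and b_i = <f, φ_i>, with φ_0 = 1, φ_1 = x, φ_2 = x^2.
G =
  [2, 0, 2/3]
  [0, 2/3, 0]
  [2/3, 0, 2/5],
b = (-22/5, 0, -226/105).
Solving gives a_0 = -32/35, a_1 = 0, a_2 = -27/7, so
  g(x) = -27*x^2/7 - 32/35.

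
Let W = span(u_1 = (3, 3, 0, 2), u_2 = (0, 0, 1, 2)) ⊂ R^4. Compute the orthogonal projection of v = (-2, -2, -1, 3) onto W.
proj_W(v) = (-75/47, -75/47, 67/47, 84/47)

Set up U = [u_1 | ... | u_2] ∈ R^(4×2). The projector onto W = col(U) is P = U (U^T U)^(-1) U^T.
Compute U^T U =
  [22, 4]
  [4, 5],
and U^T v = (-6, 5).
Solve U^T U · c = U^T v for the coefficients: c = (-25/47, 67/47). The projection is proj_W(v) = U c.
Check: (v - proj_W(v)) · u_1 = 0  (should be 0).
Check: (v - proj_W(v)) · u_2 = 0  (should be 0).
Result: proj_W(v) = (-75/47, -75/47, 67/47, 84/47).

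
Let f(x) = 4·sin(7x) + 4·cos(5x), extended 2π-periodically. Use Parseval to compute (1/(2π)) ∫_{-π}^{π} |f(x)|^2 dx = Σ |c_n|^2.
Σ |c_n|^2 = 16

Expand |f|^2 and use orthogonality of {sin(nx), cos(mx)} on [-π, π]:
  ∫_{-π}^{π} sin(nx)^2 dx = π, ∫ cos(mx)^2 dx = π, and cross terms integrate to 0.
So ∫_{-π}^{π} f(x)^2 dx = 4^2 · π + 4^2 · π = (16 + 16)π.
Divide by 2π: (16 + 16)/2 = 16.
By Parseval, this equals Σ |c_n|^2.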